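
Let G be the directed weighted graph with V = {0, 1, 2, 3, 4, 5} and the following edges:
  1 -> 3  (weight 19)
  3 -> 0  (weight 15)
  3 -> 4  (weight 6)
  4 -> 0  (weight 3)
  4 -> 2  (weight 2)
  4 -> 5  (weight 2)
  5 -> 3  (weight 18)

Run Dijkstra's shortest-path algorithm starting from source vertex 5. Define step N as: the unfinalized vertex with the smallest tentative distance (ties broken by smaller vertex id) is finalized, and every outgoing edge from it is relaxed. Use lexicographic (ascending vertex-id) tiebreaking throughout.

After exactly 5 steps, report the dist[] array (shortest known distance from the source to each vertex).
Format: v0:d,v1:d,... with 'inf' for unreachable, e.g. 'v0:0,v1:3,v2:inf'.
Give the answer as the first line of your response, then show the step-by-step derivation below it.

v0:27,v1:inf,v2:26,v3:18,v4:24,v5:0

step 1: dist = v0:inf,v1:inf,v2:inf,v3:18,v4:inf,v5:0
step 2: dist = v0:33,v1:inf,v2:inf,v3:18,v4:24,v5:0
step 3: dist = v0:27,v1:inf,v2:26,v3:18,v4:24,v5:0
step 4: dist = v0:27,v1:inf,v2:26,v3:18,v4:24,v5:0
step 5: dist = v0:27,v1:inf,v2:26,v3:18,v4:24,v5:0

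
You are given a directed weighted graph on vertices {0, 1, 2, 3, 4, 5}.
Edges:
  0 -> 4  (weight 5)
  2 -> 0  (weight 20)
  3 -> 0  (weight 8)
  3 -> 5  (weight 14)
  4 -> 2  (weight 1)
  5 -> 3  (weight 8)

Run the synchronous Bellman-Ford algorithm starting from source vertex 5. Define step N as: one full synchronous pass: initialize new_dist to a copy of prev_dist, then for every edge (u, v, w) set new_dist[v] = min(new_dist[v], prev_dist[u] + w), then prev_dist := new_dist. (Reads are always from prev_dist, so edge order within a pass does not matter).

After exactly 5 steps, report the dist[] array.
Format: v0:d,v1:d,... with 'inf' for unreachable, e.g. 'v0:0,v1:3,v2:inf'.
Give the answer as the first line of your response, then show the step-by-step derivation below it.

v0:16,v1:inf,v2:22,v3:8,v4:21,v5:0

step 1: dist = v0:inf,v1:inf,v2:inf,v3:8,v4:inf,v5:0
step 2: dist = v0:16,v1:inf,v2:inf,v3:8,v4:inf,v5:0
step 3: dist = v0:16,v1:inf,v2:inf,v3:8,v4:21,v5:0
step 4: dist = v0:16,v1:inf,v2:22,v3:8,v4:21,v5:0
step 5: dist = v0:16,v1:inf,v2:22,v3:8,v4:21,v5:0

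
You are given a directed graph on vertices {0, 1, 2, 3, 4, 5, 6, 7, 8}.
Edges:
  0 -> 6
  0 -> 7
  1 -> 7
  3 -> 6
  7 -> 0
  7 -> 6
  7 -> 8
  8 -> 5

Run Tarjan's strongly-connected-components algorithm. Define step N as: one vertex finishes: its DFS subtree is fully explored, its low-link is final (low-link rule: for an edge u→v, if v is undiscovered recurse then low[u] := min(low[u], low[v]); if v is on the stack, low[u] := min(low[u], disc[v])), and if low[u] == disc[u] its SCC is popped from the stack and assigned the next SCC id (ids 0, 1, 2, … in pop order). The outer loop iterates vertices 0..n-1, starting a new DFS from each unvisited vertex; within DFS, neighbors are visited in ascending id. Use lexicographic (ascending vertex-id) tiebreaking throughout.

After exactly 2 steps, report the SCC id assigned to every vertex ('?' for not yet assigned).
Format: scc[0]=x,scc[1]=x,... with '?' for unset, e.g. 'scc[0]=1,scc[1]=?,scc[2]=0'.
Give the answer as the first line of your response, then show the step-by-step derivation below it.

scc[0]=?,scc[1]=?,scc[2]=?,scc[3]=?,scc[4]=?,scc[5]=1,scc[6]=0,scc[7]=?,scc[8]=?

step 1: low=(low[0]=0,low[1]=?,low[2]=?,low[3]=?,low[4]=?,low[5]=?,low[6]=1,low[7]=?,low[8]=?); scc=(scc[0]=?,scc[1]=?,scc[2]=?,scc[3]=?,scc[4]=?,scc[5]=?,scc[6]=0,scc[7]=?,scc[8]=?)
step 2: low=(low[0]=0,low[1]=?,low[2]=?,low[3]=?,low[4]=?,low[5]=4,low[6]=1,low[7]=0,low[8]=3); scc=(scc[0]=?,scc[1]=?,scc[2]=?,scc[3]=?,scc[4]=?,scc[5]=1,scc[6]=0,scc[7]=?,scc[8]=?)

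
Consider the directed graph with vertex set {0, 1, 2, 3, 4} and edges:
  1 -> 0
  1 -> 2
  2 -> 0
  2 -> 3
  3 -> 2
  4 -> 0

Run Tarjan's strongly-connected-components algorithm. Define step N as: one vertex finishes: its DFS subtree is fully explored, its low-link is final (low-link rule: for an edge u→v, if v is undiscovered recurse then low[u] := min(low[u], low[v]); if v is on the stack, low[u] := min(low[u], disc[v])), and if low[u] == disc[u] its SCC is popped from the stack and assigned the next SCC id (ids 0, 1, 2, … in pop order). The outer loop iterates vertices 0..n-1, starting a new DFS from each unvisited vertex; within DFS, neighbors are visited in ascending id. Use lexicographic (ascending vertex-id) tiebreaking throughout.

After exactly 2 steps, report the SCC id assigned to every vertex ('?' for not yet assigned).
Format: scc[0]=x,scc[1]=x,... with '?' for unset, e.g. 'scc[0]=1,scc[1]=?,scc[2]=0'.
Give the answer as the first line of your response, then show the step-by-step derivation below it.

scc[0]=0,scc[1]=?,scc[2]=?,scc[3]=?,scc[4]=?

step 1: low=(low[0]=0,low[1]=?,low[2]=?,low[3]=?,low[4]=?); scc=(scc[0]=0,scc[1]=?,scc[2]=?,scc[3]=?,scc[4]=?)
step 2: low=(low[0]=0,low[1]=1,low[2]=2,low[3]=2,low[4]=?); scc=(scc[0]=0,scc[1]=?,scc[2]=?,scc[3]=?,scc[4]=?)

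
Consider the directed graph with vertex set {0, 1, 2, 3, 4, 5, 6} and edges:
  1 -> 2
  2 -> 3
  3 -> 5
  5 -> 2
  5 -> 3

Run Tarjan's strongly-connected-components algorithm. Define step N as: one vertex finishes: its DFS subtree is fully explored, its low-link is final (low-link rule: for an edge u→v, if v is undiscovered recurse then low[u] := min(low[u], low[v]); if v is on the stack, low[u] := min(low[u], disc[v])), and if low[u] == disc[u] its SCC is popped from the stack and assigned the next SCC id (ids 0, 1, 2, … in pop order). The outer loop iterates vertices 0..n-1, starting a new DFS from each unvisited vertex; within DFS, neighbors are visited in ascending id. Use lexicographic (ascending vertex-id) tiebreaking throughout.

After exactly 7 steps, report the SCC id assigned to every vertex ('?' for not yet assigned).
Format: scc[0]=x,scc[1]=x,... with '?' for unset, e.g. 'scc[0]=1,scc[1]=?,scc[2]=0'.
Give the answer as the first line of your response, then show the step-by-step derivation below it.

scc[0]=0,scc[1]=2,scc[2]=1,scc[3]=1,scc[4]=3,scc[5]=1,scc[6]=4

step 1: low=(low[0]=0,low[1]=?,low[2]=?,low[3]=?,low[4]=?,low[5]=?,low[6]=?); scc=(scc[0]=0,scc[1]=?,scc[2]=?,scc[3]=?,scc[4]=?,scc[5]=?,scc[6]=?)
step 2: low=(low[0]=0,low[1]=1,low[2]=2,low[3]=3,low[4]=?,low[5]=2,low[6]=?); scc=(scc[0]=0,scc[1]=?,scc[2]=?,scc[3]=?,scc[4]=?,scc[5]=?,scc[6]=?)
step 3: low=(low[0]=0,low[1]=1,low[2]=2,low[3]=2,low[4]=?,low[5]=2,low[6]=?); scc=(scc[0]=0,scc[1]=?,scc[2]=?,scc[3]=?,scc[4]=?,scc[5]=?,scc[6]=?)
step 4: low=(low[0]=0,low[1]=1,low[2]=2,low[3]=2,low[4]=?,low[5]=2,low[6]=?); scc=(scc[0]=0,scc[1]=?,scc[2]=1,scc[3]=1,scc[4]=?,scc[5]=1,scc[6]=?)
step 5: low=(low[0]=0,low[1]=1,low[2]=2,low[3]=2,low[4]=?,low[5]=2,low[6]=?); scc=(scc[0]=0,scc[1]=2,scc[2]=1,scc[3]=1,scc[4]=?,scc[5]=1,scc[6]=?)
step 6: low=(low[0]=0,low[1]=1,low[2]=2,low[3]=2,low[4]=5,low[5]=2,low[6]=?); scc=(scc[0]=0,scc[1]=2,scc[2]=1,scc[3]=1,scc[4]=3,scc[5]=1,scc[6]=?)
step 7: low=(low[0]=0,low[1]=1,low[2]=2,low[3]=2,low[4]=5,low[5]=2,low[6]=6); scc=(scc[0]=0,scc[1]=2,scc[2]=1,scc[3]=1,scc[4]=3,scc[5]=1,scc[6]=4)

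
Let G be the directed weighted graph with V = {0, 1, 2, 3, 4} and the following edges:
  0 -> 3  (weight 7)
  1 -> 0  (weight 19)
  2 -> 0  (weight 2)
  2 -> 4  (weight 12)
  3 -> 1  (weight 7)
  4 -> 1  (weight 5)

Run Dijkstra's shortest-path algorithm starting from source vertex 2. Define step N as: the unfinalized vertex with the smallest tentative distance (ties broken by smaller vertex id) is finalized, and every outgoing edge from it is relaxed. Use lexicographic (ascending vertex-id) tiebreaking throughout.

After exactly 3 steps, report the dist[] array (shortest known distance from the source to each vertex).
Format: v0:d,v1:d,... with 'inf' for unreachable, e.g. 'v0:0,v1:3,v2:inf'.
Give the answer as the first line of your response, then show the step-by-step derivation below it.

v0:2,v1:16,v2:0,v3:9,v4:12

step 1: dist = v0:2,v1:inf,v2:0,v3:inf,v4:12
step 2: dist = v0:2,v1:inf,v2:0,v3:9,v4:12
step 3: dist = v0:2,v1:16,v2:0,v3:9,v4:12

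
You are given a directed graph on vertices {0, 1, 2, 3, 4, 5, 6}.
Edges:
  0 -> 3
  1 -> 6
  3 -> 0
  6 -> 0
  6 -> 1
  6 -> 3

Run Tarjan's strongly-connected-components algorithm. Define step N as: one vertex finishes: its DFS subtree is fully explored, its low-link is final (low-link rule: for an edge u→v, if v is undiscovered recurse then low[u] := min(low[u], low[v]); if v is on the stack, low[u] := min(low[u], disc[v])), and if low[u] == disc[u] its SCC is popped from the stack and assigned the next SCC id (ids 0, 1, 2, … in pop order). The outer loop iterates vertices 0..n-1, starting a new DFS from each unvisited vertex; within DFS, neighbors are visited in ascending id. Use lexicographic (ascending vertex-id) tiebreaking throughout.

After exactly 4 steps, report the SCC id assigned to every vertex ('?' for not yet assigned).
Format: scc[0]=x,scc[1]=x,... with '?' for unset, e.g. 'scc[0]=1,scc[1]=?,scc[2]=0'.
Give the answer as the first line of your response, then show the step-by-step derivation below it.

scc[0]=0,scc[1]=1,scc[2]=?,scc[3]=0,scc[4]=?,scc[5]=?,scc[6]=1

step 1: low=(low[0]=0,low[1]=?,low[2]=?,low[3]=0,low[4]=?,low[5]=?,low[6]=?); scc=(scc[0]=?,scc[1]=?,scc[2]=?,scc[3]=?,scc[4]=?,scc[5]=?,scc[6]=?)
step 2: low=(low[0]=0,low[1]=?,low[2]=?,low[3]=0,low[4]=?,low[5]=?,low[6]=?); scc=(scc[0]=0,scc[1]=?,scc[2]=?,scc[3]=0,scc[4]=?,scc[5]=?,scc[6]=?)
step 3: low=(low[0]=0,low[1]=2,low[2]=?,low[3]=0,low[4]=?,low[5]=?,low[6]=2); scc=(scc[0]=0,scc[1]=?,scc[2]=?,scc[3]=0,scc[4]=?,scc[5]=?,scc[6]=?)
step 4: low=(low[0]=0,low[1]=2,low[2]=?,low[3]=0,low[4]=?,low[5]=?,low[6]=2); scc=(scc[0]=0,scc[1]=1,scc[2]=?,scc[3]=0,scc[4]=?,scc[5]=?,scc[6]=1)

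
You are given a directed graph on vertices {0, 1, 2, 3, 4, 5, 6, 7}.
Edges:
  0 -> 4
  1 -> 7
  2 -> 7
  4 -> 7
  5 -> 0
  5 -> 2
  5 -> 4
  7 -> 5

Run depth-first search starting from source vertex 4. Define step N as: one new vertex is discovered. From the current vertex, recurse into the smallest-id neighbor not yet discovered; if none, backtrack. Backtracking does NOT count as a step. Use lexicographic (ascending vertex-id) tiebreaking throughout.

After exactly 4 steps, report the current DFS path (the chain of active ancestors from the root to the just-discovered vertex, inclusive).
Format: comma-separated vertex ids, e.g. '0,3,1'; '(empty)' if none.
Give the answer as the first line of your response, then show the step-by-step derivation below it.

4,7,5,0

step 1: discover 4; path=4; order=4
step 2: discover 7; path=4>7; order=4,7
step 3: discover 5; path=4>7>5; order=4,7,5
step 4: discover 0; path=4>7>5>0; order=4,7,5,0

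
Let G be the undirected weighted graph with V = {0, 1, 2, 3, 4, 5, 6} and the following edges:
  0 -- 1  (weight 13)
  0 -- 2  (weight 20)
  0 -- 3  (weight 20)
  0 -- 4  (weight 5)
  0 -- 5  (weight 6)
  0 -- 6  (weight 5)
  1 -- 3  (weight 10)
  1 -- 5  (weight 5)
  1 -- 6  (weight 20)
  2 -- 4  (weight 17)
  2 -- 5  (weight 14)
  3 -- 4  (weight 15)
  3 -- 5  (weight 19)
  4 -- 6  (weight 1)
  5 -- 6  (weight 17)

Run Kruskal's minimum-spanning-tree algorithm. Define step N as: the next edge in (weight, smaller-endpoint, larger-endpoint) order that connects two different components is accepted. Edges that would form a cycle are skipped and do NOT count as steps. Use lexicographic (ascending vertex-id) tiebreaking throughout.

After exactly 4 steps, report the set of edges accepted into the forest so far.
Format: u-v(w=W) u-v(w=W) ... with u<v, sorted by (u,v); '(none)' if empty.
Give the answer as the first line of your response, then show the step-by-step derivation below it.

0-4(w=5) 0-5(w=6) 1-5(w=5) 4-6(w=1)

step 1: add edge 4-6 (w=1); MST = {4-6(w=1)}
step 2: add edge 0-4 (w=5); MST = {0-4(w=5) 4-6(w=1)}
step 3: add edge 1-5 (w=5); MST = {0-4(w=5) 1-5(w=5) 4-6(w=1)}
step 4: add edge 0-5 (w=6); MST = {0-4(w=5) 0-5(w=6) 1-5(w=5) 4-6(w=1)}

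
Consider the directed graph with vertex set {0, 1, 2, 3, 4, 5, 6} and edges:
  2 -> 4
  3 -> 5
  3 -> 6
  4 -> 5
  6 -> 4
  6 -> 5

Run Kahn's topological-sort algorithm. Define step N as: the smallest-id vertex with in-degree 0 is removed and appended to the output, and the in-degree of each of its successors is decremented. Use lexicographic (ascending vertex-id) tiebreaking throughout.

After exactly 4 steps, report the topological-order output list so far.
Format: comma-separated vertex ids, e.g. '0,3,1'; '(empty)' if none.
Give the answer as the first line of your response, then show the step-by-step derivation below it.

0,1,2,3

step 1: output 0; order=[0]; indeg=(0,0,0,0,2,3,1)
step 2: output 1; order=[0,1]; indeg=(0,0,0,0,2,3,1)
step 3: output 2; order=[0,1,2]; indeg=(0,0,0,0,1,3,1)
step 4: output 3; order=[0,1,2,3]; indeg=(0,0,0,0,1,2,0)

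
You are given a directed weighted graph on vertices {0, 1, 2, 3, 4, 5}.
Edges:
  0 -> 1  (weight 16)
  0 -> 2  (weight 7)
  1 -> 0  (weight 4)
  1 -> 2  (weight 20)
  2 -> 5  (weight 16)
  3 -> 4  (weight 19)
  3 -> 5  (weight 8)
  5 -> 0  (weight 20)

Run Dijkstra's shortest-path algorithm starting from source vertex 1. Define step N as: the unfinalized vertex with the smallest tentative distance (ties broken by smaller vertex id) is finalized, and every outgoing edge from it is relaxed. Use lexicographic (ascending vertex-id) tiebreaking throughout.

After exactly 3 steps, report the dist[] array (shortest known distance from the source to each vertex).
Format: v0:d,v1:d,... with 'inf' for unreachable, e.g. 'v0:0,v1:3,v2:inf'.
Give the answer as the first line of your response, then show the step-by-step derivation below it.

v0:4,v1:0,v2:11,v3:inf,v4:inf,v5:27

step 1: dist = v0:4,v1:0,v2:20,v3:inf,v4:inf,v5:inf
step 2: dist = v0:4,v1:0,v2:11,v3:inf,v4:inf,v5:inf
step 3: dist = v0:4,v1:0,v2:11,v3:inf,v4:inf,v5:27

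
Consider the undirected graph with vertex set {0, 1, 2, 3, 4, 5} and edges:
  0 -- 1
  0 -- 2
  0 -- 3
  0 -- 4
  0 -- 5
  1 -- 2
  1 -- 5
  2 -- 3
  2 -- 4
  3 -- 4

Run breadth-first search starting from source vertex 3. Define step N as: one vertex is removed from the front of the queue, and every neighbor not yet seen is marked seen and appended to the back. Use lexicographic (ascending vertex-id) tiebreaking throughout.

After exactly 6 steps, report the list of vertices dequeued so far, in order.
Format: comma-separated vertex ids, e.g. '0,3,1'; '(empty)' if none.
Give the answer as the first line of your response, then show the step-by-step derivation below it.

3,0,2,4,1,5

step 1: dequeue 3; queue=[0,2,4]; order=3
step 2: dequeue 0; queue=[2,4,1,5]; order=3,0
step 3: dequeue 2; queue=[4,1,5]; order=3,0,2
step 4: dequeue 4; queue=[1,5]; order=3,0,2,4
step 5: dequeue 1; queue=[5]; order=3,0,2,4,1
step 6: dequeue 5; queue=[(empty)]; order=3,0,2,4,1,5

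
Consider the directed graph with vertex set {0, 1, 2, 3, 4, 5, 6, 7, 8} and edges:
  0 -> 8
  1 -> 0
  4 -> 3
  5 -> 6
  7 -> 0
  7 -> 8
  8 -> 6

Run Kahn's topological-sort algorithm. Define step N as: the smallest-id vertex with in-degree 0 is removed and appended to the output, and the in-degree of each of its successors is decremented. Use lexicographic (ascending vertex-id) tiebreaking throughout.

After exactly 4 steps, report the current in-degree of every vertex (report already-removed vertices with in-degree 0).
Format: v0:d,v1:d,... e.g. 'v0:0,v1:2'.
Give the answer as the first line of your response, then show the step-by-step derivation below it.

v0:1,v1:0,v2:0,v3:0,v4:0,v5:0,v6:2,v7:0,v8:2

step 1: output 1; order=[1]; indeg=(1,0,0,1,0,0,2,0,2)
step 2: output 2; order=[1,2]; indeg=(1,0,0,1,0,0,2,0,2)
step 3: output 4; order=[1,2,4]; indeg=(1,0,0,0,0,0,2,0,2)
step 4: output 3; order=[1,2,4,3]; indeg=(1,0,0,0,0,0,2,0,2)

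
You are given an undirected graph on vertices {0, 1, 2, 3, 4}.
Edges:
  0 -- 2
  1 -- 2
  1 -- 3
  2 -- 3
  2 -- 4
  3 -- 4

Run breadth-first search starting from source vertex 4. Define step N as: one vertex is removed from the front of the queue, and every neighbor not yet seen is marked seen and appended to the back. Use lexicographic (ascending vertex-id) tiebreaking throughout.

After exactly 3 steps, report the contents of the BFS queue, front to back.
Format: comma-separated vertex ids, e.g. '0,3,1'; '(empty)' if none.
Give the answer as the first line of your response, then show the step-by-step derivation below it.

0,1

step 1: dequeue 4; queue=[2,3]; order=4
step 2: dequeue 2; queue=[3,0,1]; order=4,2
step 3: dequeue 3; queue=[0,1]; order=4,2,3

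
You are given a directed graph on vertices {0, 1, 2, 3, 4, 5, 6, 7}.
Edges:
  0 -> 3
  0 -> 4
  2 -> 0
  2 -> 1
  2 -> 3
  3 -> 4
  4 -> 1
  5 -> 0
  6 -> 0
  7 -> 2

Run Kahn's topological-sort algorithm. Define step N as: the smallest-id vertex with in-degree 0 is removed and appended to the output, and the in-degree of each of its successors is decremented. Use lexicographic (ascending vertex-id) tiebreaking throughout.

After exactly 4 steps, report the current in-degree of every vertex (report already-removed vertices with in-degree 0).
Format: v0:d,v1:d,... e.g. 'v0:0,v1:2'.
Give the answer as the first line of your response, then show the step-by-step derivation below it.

v0:0,v1:1,v2:0,v3:1,v4:2,v5:0,v6:0,v7:0

step 1: output 5; order=[5]; indeg=(2,2,1,2,2,0,0,0)
step 2: output 6; order=[5,6]; indeg=(1,2,1,2,2,0,0,0)
step 3: output 7; order=[5,6,7]; indeg=(1,2,0,2,2,0,0,0)
step 4: output 2; order=[5,6,7,2]; indeg=(0,1,0,1,2,0,0,0)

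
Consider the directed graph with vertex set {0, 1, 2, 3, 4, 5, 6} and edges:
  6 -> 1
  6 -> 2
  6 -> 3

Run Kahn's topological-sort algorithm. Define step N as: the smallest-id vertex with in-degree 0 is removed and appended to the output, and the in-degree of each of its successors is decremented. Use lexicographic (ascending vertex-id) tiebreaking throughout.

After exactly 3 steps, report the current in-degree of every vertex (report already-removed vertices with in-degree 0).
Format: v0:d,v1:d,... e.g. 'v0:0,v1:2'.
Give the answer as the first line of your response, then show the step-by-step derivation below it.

v0:0,v1:1,v2:1,v3:1,v4:0,v5:0,v6:0

step 1: output 0; order=[0]; indeg=(0,1,1,1,0,0,0)
step 2: output 4; order=[0,4]; indeg=(0,1,1,1,0,0,0)
step 3: output 5; order=[0,4,5]; indeg=(0,1,1,1,0,0,0)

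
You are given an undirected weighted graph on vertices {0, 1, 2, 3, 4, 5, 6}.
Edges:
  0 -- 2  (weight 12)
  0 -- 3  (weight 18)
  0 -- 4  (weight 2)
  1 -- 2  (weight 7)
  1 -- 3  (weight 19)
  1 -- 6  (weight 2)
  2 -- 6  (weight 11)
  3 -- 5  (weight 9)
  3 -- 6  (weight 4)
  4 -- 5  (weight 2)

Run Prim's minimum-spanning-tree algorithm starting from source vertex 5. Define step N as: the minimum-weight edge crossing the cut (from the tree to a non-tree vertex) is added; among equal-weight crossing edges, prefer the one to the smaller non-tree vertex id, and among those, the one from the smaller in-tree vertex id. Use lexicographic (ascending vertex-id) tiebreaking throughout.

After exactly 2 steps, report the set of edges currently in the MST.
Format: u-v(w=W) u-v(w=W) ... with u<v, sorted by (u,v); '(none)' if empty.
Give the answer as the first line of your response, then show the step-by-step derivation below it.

0-4(w=2) 4-5(w=2)

step 1: add edge 4-5 (w=2); MST = {4-5(w=2)}
step 2: add edge 0-4 (w=2); MST = {0-4(w=2) 4-5(w=2)}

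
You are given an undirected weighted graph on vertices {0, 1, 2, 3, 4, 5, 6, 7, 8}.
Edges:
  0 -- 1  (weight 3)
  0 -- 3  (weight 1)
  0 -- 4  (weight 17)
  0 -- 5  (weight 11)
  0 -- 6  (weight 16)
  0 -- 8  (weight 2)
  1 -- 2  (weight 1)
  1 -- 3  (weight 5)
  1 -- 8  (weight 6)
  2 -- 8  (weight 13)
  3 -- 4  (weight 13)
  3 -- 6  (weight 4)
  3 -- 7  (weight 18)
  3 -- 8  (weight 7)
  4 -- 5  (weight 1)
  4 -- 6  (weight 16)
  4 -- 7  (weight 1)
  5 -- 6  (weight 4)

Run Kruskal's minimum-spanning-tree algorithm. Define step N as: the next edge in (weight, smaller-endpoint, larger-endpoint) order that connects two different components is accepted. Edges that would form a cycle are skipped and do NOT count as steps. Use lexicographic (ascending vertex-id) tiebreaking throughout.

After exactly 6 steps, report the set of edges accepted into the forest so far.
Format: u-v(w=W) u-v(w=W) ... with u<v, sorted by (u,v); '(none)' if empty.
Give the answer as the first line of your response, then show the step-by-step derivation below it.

0-1(w=3) 0-3(w=1) 0-8(w=2) 1-2(w=1) 4-5(w=1) 4-7(w=1)

step 1: add edge 0-3 (w=1); MST = {0-3(w=1)}
step 2: add edge 1-2 (w=1); MST = {0-3(w=1) 1-2(w=1)}
step 3: add edge 4-5 (w=1); MST = {0-3(w=1) 1-2(w=1) 4-5(w=1)}
step 4: add edge 4-7 (w=1); MST = {0-3(w=1) 1-2(w=1) 4-5(w=1) 4-7(w=1)}
step 5: add edge 0-8 (w=2); MST = {0-3(w=1) 0-8(w=2) 1-2(w=1) 4-5(w=1) 4-7(w=1)}
step 6: add edge 0-1 (w=3); MST = {0-1(w=3) 0-3(w=1) 0-8(w=2) 1-2(w=1) 4-5(w=1) 4-7(w=1)}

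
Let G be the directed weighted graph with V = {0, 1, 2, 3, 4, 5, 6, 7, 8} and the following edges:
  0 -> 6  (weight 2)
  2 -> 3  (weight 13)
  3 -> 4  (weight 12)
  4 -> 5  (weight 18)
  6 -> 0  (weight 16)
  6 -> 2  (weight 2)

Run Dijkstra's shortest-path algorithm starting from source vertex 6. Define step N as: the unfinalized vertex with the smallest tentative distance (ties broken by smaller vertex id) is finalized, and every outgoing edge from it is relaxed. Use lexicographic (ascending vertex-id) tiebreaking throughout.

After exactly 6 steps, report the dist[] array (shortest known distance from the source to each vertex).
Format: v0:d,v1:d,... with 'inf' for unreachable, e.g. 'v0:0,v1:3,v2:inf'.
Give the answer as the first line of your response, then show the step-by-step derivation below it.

v0:16,v1:inf,v2:2,v3:15,v4:27,v5:45,v6:0,v7:inf,v8:inf

step 1: dist = v0:16,v1:inf,v2:2,v3:inf,v4:inf,v5:inf,v6:0,v7:inf,v8:inf
step 2: dist = v0:16,v1:inf,v2:2,v3:15,v4:inf,v5:inf,v6:0,v7:inf,v8:inf
step 3: dist = v0:16,v1:inf,v2:2,v3:15,v4:27,v5:inf,v6:0,v7:inf,v8:inf
step 4: dist = v0:16,v1:inf,v2:2,v3:15,v4:27,v5:inf,v6:0,v7:inf,v8:inf
step 5: dist = v0:16,v1:inf,v2:2,v3:15,v4:27,v5:45,v6:0,v7:inf,v8:inf
step 6: dist = v0:16,v1:inf,v2:2,v3:15,v4:27,v5:45,v6:0,v7:inf,v8:inf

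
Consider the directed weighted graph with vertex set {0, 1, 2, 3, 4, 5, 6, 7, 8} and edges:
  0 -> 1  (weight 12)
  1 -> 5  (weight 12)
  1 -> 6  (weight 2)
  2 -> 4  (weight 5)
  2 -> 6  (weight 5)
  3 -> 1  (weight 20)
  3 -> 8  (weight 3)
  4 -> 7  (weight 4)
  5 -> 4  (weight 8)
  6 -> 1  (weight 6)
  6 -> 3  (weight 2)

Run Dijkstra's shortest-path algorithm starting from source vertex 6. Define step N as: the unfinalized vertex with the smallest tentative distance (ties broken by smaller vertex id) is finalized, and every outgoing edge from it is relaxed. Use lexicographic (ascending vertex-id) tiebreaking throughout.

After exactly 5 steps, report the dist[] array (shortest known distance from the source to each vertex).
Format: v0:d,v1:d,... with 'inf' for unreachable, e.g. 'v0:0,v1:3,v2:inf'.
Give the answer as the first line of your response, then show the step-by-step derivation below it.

v0:inf,v1:6,v2:inf,v3:2,v4:26,v5:18,v6:0,v7:inf,v8:5

step 1: dist = v0:inf,v1:6,v2:inf,v3:2,v4:inf,v5:inf,v6:0,v7:inf,v8:inf
step 2: dist = v0:inf,v1:6,v2:inf,v3:2,v4:inf,v5:inf,v6:0,v7:inf,v8:5
step 3: dist = v0:inf,v1:6,v2:inf,v3:2,v4:inf,v5:inf,v6:0,v7:inf,v8:5
step 4: dist = v0:inf,v1:6,v2:inf,v3:2,v4:inf,v5:18,v6:0,v7:inf,v8:5
step 5: dist = v0:inf,v1:6,v2:inf,v3:2,v4:26,v5:18,v6:0,v7:inf,v8:5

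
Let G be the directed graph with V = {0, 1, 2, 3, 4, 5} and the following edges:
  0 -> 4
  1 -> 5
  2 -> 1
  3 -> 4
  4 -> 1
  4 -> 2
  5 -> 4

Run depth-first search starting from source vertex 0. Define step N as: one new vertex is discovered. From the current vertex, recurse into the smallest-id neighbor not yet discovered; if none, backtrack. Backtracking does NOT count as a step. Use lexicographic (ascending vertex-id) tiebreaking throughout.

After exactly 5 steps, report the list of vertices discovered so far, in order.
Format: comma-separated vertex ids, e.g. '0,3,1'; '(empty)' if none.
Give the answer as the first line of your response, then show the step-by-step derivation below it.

0,4,1,5,2

step 1: discover 0; path=0; order=0
step 2: discover 4; path=0>4; order=0,4
step 3: discover 1; path=0>4>1; order=0,4,1
step 4: discover 5; path=0>4>1>5; order=0,4,1,5
step 5: discover 2; path=0>4>2; order=0,4,1,5,2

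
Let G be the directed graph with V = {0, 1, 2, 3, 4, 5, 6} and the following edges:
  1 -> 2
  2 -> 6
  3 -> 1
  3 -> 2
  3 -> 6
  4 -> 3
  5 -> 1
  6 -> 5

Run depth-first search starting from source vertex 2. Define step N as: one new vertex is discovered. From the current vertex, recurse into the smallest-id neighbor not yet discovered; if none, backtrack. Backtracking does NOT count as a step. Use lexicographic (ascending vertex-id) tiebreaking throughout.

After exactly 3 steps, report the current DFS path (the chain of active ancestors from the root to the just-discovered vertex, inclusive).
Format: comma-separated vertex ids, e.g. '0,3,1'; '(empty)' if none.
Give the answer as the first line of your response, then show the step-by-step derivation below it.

2,6,5

step 1: discover 2; path=2; order=2
step 2: discover 6; path=2>6; order=2,6
step 3: discover 5; path=2>6>5; order=2,6,5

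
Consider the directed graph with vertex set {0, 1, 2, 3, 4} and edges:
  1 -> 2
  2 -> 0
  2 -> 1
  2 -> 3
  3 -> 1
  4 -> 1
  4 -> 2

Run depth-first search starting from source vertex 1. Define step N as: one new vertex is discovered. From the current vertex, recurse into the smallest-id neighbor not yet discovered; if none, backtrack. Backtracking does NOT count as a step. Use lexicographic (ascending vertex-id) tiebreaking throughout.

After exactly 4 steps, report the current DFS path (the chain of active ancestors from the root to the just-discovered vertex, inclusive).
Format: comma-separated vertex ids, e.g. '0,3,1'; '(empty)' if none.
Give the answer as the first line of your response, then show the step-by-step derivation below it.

1,2,3

step 1: discover 1; path=1; order=1
step 2: discover 2; path=1>2; order=1,2
step 3: discover 0; path=1>2>0; order=1,2,0
step 4: discover 3; path=1>2>3; order=1,2,0,3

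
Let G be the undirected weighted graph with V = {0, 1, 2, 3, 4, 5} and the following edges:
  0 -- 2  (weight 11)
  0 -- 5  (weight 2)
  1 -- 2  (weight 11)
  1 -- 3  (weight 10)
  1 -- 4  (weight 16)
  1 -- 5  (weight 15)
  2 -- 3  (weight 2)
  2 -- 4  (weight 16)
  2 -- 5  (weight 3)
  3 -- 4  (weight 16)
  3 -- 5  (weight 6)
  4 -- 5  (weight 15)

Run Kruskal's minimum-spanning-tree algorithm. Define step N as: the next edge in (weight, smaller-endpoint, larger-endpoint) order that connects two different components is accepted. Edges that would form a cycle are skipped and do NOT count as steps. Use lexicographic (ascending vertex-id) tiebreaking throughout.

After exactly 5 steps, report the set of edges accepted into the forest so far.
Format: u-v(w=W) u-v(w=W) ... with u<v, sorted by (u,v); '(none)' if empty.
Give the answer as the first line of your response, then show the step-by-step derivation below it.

0-5(w=2) 1-3(w=10) 2-3(w=2) 2-5(w=3) 4-5(w=15)

step 1: add edge 0-5 (w=2); MST = {0-5(w=2)}
step 2: add edge 2-3 (w=2); MST = {0-5(w=2) 2-3(w=2)}
step 3: add edge 2-5 (w=3); MST = {0-5(w=2) 2-3(w=2) 2-5(w=3)}
step 4: add edge 1-3 (w=10); MST = {0-5(w=2) 1-3(w=10) 2-3(w=2) 2-5(w=3)}
step 5: add edge 4-5 (w=15); MST = {0-5(w=2) 1-3(w=10) 2-3(w=2) 2-5(w=3) 4-5(w=15)}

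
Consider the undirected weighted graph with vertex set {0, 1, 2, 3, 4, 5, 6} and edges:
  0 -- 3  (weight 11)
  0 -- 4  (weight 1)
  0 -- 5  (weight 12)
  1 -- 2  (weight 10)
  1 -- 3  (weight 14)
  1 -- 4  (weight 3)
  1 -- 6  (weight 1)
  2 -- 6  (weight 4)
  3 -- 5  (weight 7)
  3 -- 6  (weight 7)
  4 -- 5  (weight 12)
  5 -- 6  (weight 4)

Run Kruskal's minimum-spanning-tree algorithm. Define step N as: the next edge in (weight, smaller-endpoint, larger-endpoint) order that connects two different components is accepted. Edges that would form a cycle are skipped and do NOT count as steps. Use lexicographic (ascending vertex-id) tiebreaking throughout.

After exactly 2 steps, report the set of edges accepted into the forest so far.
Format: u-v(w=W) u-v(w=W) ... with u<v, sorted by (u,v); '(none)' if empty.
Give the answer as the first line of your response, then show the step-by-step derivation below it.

0-4(w=1) 1-6(w=1)

step 1: add edge 0-4 (w=1); MST = {0-4(w=1)}
step 2: add edge 1-6 (w=1); MST = {0-4(w=1) 1-6(w=1)}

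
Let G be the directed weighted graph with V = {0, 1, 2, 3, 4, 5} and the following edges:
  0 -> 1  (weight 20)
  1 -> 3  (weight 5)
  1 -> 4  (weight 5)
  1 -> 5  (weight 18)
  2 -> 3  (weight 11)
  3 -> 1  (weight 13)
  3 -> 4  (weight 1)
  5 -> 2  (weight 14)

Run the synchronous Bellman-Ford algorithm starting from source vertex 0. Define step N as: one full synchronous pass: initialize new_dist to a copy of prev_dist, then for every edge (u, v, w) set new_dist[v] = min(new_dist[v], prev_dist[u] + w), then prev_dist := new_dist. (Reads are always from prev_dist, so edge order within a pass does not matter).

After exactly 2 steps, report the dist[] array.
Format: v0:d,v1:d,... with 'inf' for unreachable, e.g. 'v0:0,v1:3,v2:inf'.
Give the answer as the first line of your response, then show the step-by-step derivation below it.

v0:0,v1:20,v2:inf,v3:25,v4:25,v5:38

step 1: dist = v0:0,v1:20,v2:inf,v3:inf,v4:inf,v5:inf
step 2: dist = v0:0,v1:20,v2:inf,v3:25,v4:25,v5:38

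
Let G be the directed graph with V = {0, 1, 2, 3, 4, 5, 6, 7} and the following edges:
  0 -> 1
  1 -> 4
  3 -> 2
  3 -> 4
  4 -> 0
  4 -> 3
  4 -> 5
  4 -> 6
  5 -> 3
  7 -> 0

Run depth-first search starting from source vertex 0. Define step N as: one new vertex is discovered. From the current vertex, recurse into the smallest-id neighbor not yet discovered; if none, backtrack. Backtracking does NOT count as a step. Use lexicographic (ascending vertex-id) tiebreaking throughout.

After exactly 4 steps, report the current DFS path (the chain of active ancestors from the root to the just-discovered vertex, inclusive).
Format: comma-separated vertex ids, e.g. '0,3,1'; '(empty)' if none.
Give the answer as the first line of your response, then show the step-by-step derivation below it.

0,1,4,3

step 1: discover 0; path=0; order=0
step 2: discover 1; path=0>1; order=0,1
step 3: discover 4; path=0>1>4; order=0,1,4
step 4: discover 3; path=0>1>4>3; order=0,1,4,3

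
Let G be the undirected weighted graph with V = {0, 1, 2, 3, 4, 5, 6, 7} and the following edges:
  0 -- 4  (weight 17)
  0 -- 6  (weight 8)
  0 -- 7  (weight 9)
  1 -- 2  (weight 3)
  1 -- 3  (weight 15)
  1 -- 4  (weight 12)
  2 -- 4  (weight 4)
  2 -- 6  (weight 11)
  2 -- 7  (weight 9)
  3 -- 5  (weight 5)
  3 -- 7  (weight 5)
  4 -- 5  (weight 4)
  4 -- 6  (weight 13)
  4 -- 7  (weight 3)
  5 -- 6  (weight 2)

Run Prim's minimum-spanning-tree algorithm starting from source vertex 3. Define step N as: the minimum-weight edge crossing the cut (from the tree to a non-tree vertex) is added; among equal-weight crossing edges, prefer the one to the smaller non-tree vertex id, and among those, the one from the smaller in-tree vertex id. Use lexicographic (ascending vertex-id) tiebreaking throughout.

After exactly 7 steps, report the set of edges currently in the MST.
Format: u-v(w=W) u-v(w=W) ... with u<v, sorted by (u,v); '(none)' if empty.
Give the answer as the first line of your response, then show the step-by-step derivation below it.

0-6(w=8) 1-2(w=3) 2-4(w=4) 3-5(w=5) 4-5(w=4) 4-7(w=3) 5-6(w=2)

step 1: add edge 3-5 (w=5); MST = {3-5(w=5)}
step 2: add edge 5-6 (w=2); MST = {3-5(w=5) 5-6(w=2)}
step 3: add edge 4-5 (w=4); MST = {3-5(w=5) 4-5(w=4) 5-6(w=2)}
step 4: add edge 4-7 (w=3); MST = {3-5(w=5) 4-5(w=4) 4-7(w=3) 5-6(w=2)}
step 5: add edge 2-4 (w=4); MST = {2-4(w=4) 3-5(w=5) 4-5(w=4) 4-7(w=3) 5-6(w=2)}
step 6: add edge 1-2 (w=3); MST = {1-2(w=3) 2-4(w=4) 3-5(w=5) 4-5(w=4) 4-7(w=3) 5-6(w=2)}
step 7: add edge 0-6 (w=8); MST = {0-6(w=8) 1-2(w=3) 2-4(w=4) 3-5(w=5) 4-5(w=4) 4-7(w=3) 5-6(w=2)}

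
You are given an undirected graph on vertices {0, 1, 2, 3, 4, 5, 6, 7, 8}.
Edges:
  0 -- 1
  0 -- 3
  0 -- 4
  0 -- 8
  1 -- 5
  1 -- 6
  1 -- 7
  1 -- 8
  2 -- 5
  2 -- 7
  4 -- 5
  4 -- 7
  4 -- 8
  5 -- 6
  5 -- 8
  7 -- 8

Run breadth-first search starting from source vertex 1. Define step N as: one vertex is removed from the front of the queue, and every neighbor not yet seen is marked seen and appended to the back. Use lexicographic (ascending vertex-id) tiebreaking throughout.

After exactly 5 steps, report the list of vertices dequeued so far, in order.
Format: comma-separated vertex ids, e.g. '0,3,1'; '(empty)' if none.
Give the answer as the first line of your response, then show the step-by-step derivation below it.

1,0,5,6,7

step 1: dequeue 1; queue=[0,5,6,7,8]; order=1
step 2: dequeue 0; queue=[5,6,7,8,3,4]; order=1,0
step 3: dequeue 5; queue=[6,7,8,3,4,2]; order=1,0,5
step 4: dequeue 6; queue=[7,8,3,4,2]; order=1,0,5,6
step 5: dequeue 7; queue=[8,3,4,2]; order=1,0,5,6,7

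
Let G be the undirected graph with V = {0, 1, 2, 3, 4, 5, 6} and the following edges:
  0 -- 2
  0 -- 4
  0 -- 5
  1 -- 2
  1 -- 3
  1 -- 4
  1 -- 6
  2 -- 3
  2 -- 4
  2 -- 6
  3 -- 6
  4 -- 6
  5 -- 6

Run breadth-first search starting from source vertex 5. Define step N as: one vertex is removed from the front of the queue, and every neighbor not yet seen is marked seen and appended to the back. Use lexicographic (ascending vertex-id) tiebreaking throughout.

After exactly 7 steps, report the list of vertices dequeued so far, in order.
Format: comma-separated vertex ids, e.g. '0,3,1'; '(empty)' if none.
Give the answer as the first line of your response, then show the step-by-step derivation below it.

5,0,6,2,4,1,3

step 1: dequeue 5; queue=[0,6]; order=5
step 2: dequeue 0; queue=[6,2,4]; order=5,0
step 3: dequeue 6; queue=[2,4,1,3]; order=5,0,6
step 4: dequeue 2; queue=[4,1,3]; order=5,0,6,2
step 5: dequeue 4; queue=[1,3]; order=5,0,6,2,4
step 6: dequeue 1; queue=[3]; order=5,0,6,2,4,1
step 7: dequeue 3; queue=[(empty)]; order=5,0,6,2,4,1,3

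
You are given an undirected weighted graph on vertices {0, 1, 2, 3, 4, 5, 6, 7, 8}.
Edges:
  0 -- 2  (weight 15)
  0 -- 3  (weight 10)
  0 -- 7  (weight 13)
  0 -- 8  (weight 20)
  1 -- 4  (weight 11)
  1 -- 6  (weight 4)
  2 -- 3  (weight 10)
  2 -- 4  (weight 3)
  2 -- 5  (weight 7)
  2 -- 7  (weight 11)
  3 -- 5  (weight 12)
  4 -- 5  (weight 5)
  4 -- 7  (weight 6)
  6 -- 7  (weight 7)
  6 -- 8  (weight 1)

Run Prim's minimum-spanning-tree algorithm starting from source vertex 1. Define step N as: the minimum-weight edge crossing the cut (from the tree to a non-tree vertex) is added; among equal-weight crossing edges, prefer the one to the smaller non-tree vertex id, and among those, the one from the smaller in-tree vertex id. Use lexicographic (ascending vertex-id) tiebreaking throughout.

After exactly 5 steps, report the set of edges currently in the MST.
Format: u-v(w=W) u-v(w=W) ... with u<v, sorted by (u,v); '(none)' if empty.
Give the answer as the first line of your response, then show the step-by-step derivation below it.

1-6(w=4) 2-4(w=3) 4-7(w=6) 6-7(w=7) 6-8(w=1)

step 1: add edge 1-6 (w=4); MST = {1-6(w=4)}
step 2: add edge 6-8 (w=1); MST = {1-6(w=4) 6-8(w=1)}
step 3: add edge 6-7 (w=7); MST = {1-6(w=4) 6-7(w=7) 6-8(w=1)}
step 4: add edge 4-7 (w=6); MST = {1-6(w=4) 4-7(w=6) 6-7(w=7) 6-8(w=1)}
step 5: add edge 2-4 (w=3); MST = {1-6(w=4) 2-4(w=3) 4-7(w=6) 6-7(w=7) 6-8(w=1)}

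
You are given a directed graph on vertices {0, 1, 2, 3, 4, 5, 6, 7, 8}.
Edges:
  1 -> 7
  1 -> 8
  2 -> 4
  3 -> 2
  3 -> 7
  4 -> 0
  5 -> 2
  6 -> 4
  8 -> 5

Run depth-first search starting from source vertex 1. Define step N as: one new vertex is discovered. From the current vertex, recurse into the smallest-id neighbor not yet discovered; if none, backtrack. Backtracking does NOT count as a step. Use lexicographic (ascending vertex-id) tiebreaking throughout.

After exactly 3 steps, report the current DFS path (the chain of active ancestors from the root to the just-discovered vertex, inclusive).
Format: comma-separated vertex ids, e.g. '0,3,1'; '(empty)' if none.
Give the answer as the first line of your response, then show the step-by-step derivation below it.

1,8

step 1: discover 1; path=1; order=1
step 2: discover 7; path=1>7; order=1,7
step 3: discover 8; path=1>8; order=1,7,8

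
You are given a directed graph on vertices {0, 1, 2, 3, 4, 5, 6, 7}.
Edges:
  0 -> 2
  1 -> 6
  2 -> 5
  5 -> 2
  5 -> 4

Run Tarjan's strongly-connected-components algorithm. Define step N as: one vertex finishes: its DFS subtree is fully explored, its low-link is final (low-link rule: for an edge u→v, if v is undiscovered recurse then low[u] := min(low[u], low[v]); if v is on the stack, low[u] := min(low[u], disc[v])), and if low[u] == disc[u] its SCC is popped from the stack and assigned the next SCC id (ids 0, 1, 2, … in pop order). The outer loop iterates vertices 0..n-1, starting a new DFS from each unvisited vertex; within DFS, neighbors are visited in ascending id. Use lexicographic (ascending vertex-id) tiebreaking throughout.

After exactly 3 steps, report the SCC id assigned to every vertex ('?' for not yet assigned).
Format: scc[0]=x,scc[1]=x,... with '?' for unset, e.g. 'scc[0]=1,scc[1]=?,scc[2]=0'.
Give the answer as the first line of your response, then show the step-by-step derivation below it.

scc[0]=?,scc[1]=?,scc[2]=1,scc[3]=?,scc[4]=0,scc[5]=1,scc[6]=?,scc[7]=?

step 1: low=(low[0]=0,low[1]=?,low[2]=1,low[3]=?,low[4]=3,low[5]=1,low[6]=?,low[7]=?); scc=(scc[0]=?,scc[1]=?,scc[2]=?,scc[3]=?,scc[4]=0,scc[5]=?,scc[6]=?,scc[7]=?)
step 2: low=(low[0]=0,low[1]=?,low[2]=1,low[3]=?,low[4]=3,low[5]=1,low[6]=?,low[7]=?); scc=(scc[0]=?,scc[1]=?,scc[2]=?,scc[3]=?,scc[4]=0,scc[5]=?,scc[6]=?,scc[7]=?)
step 3: low=(low[0]=0,low[1]=?,low[2]=1,low[3]=?,low[4]=3,low[5]=1,low[6]=?,low[7]=?); scc=(scc[0]=?,scc[1]=?,scc[2]=1,scc[3]=?,scc[4]=0,scc[5]=1,scc[6]=?,scc[7]=?)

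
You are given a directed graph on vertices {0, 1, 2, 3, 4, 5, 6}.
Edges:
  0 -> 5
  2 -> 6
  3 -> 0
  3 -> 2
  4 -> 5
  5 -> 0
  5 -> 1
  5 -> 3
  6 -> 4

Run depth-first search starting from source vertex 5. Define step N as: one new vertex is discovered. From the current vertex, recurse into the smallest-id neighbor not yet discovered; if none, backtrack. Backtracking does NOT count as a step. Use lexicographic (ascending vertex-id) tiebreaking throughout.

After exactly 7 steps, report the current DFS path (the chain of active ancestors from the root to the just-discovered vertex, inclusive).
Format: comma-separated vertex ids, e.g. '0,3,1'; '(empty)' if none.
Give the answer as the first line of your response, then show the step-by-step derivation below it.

5,3,2,6,4

step 1: discover 5; path=5; order=5
step 2: discover 0; path=5>0; order=5,0
step 3: discover 1; path=5>1; order=5,0,1
step 4: discover 3; path=5>3; order=5,0,1,3
step 5: discover 2; path=5>3>2; order=5,0,1,3,2
step 6: discover 6; path=5>3>2>6; order=5,0,1,3,2,6
step 7: discover 4; path=5>3>2>6>4; order=5,0,1,3,2,6,4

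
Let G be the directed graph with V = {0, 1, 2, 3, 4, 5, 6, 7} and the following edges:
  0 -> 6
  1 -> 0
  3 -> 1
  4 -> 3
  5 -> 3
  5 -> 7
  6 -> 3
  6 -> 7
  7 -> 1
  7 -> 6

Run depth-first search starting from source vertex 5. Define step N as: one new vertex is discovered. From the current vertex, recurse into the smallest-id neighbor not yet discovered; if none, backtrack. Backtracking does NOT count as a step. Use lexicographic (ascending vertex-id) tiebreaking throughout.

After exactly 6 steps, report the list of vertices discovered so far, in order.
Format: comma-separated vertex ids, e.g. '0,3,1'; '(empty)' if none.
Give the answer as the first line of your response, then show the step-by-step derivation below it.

5,3,1,0,6,7

step 1: discover 5; path=5; order=5
step 2: discover 3; path=5>3; order=5,3
step 3: discover 1; path=5>3>1; order=5,3,1
step 4: discover 0; path=5>3>1>0; order=5,3,1,0
step 5: discover 6; path=5>3>1>0>6; order=5,3,1,0,6
step 6: discover 7; path=5>3>1>0>6>7; order=5,3,1,0,6,7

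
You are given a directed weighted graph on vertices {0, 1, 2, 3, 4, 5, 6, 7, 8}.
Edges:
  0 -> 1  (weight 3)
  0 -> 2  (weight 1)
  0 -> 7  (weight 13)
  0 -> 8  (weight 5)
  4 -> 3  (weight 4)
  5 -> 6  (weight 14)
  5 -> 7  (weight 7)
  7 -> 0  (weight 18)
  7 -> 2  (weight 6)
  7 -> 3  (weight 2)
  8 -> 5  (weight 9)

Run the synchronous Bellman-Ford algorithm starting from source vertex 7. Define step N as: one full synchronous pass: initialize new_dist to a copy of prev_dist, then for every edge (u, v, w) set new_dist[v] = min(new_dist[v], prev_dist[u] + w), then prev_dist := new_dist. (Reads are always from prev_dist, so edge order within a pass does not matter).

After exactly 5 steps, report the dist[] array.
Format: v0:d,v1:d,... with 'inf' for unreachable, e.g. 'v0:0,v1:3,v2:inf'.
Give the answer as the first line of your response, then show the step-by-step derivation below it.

v0:18,v1:21,v2:6,v3:2,v4:inf,v5:32,v6:46,v7:0,v8:23

step 1: dist = v0:18,v1:inf,v2:6,v3:2,v4:inf,v5:inf,v6:inf,v7:0,v8:inf
step 2: dist = v0:18,v1:21,v2:6,v3:2,v4:inf,v5:inf,v6:inf,v7:0,v8:23
step 3: dist = v0:18,v1:21,v2:6,v3:2,v4:inf,v5:32,v6:inf,v7:0,v8:23
step 4: dist = v0:18,v1:21,v2:6,v3:2,v4:inf,v5:32,v6:46,v7:0,v8:23
step 5: dist = v0:18,v1:21,v2:6,v3:2,v4:inf,v5:32,v6:46,v7:0,v8:23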